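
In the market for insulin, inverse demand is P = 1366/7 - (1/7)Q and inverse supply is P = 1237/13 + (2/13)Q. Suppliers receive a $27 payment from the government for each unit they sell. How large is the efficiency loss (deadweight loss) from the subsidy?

Deadweight loss = $1228.5

Pre-subsidy: 1366/7 - (1/7)Q = 1237/13 + (2/13)Q gives Q* = 337 and P* = 147.
With the subsidy, sellers receive Ps = Pb + 27 for each unit, where Pb is the price buyers pay.
On the curves, Pb = 1366/7 - (1/7)Q and Ps = 1237/13 + (2/13)Q; the wedge Ps − Pb = 27 gives 1237/13 + (2/13)Q − (1366/7 - (1/7)Q) = 27, so Q' = 428.
Then Pb = 1366/7 − (1/7)·428 = 134 and Ps = 1237/13 + (2/13)·428 = 161.
The subsidy expands output by 428 − 337 = 91 past the efficient level; on those units the gap between marginal cost and willingness to pay runs from 0 up to 27.
DWL = ½ × 27 × 91 = 1228.5.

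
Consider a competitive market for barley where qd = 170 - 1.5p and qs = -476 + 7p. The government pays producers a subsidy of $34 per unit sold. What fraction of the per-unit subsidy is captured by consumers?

Consumer share = 14/17

Pre-subsidy: 170 - 1.5p = -476 + 7p gives p* = 76, q* = 56.
With the subsidy, sellers receive ps = pb + 34 for each unit, where pb is the price buyers pay.
Supply in terms of pb becomes qs = -476 + 7(pb + 34) = -238 + 7pb. Setting this equal to demand: 170 - 1.5pb = -238 + 7pb, so pb = 48.
Sellers receive ps = 48 + 34 = 82; q' = 170 − 1.5·48 = 98.
Buyers' price falls by p* − pb = 76 − 48 = 28; sellers' price rises by ps − p* = 82 − 76 = 6.
So consumers capture 28/34 = 14/17 of each unit of subsidy.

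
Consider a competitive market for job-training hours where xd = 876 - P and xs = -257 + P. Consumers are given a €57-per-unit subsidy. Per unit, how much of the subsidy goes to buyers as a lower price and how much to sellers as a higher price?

Buyers gain €28.5 per unit; sellers gain €28.5 per unit

Pre-subsidy: 876 - P = -257 + P gives P* = 566.5, x* = 309.5.
With the rebate, buyers effectively pay Pb = Ps − 57, where Ps is the price sellers receive.
Demand in terms of Ps becomes xd = 876 − 1(Ps − 57) = 933 - Ps. Setting this equal to supply: 933 - Ps = -257 + Ps, so Ps = 595.
Buyers pay Pb = 595 − 57 = 538; x' = -257 + 1·595 = 338.
Buyers' price falls by P* − Pb = 566.5 − 538 = 28.5; sellers' price rises by Ps − P* = 595 − 566.5 = 28.5.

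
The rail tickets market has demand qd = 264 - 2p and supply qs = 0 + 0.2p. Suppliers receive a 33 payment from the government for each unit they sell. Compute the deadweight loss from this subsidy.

Pre-subsidy: 264 - 2p = 0 + 0.2p gives p* = 120, q* = 24.
With the subsidy, sellers receive ps = pb + 33 for each unit, where pb is the price buyers pay.
Supply in terms of pb becomes qs = 0 + 0.2(pb + 33) = 6.6 + 0.2pb. Setting this equal to demand: 264 - 2pb = 6.6 + 0.2pb, so pb = 117.
Sellers receive ps = 117 + 33 = 150; q' = 264 − 2·117 = 30.
The subsidy expands output by 30 − 24 = 6 past the efficient level; on those units the gap between marginal cost and willingness to pay runs from 0 up to 33.
DWL = ½ × 33 × 6 = 99.

Deadweight loss = 99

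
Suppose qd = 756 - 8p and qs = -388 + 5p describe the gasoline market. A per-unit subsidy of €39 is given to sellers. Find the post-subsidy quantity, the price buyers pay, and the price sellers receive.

q' = 172; buyers pay €73; sellers receive €112

Pre-subsidy: 756 - 8p = -388 + 5p gives p* = 88, q* = 52.
With the subsidy, sellers receive ps = pb + 39 for each unit, where pb is the price buyers pay.
Supply in terms of pb becomes qs = -388 + 5(pb + 39) = -193 + 5pb. Setting this equal to demand: 756 - 8pb = -193 + 5pb, so pb = 73.
Sellers receive ps = 73 + 39 = 112; q' = 756 − 8·73 = 172.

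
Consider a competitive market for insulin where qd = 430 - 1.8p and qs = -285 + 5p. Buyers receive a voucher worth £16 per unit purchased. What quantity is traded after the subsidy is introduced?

q' = 8905/34

Pre-subsidy: 430 - 1.8p = -285 + 5p gives p* = 3575/34, q* = 8185/34.
With the rebate, buyers effectively pay pb = ps − 16, where ps is the price sellers receive.
Demand in terms of ps becomes qd = 430 − 1.8(ps − 16) = 458.8 - 1.8ps. Setting this equal to supply: 458.8 - 1.8ps = -285 + 5ps, so ps = 3719/34.
Buyers pay pb = 3719/34 − 16 = 3175/34; q' = -285 + 5·(3719/34) = 8905/34.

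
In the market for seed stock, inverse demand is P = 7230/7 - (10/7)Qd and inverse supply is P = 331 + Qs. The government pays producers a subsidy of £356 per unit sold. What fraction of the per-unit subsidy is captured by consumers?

Consumer share = 10/17

Pre-subsidy: 7230/7 - (10/7)Q = 331 + Q gives Q* = 289 and P* = 620.
With the subsidy, sellers receive Ps = Pb + 356 for each unit, where Pb is the price buyers pay.
On the curves, Pb = 7230/7 - (10/7)Q and Ps = 331 + Q; the wedge Ps − Pb = 356 gives 331 + Q − (7230/7 - (10/7)Q) = 356, so Q' = 7405/17.
Then Pb = 7230/7 − (10/7)·(7405/17) = 6980/17 and Ps = 331 + 1·(7405/17) = 13032/17.
Buyers' price falls by P* − Pb = 620 − 6980/17 = 3560/17; sellers' price rises by Ps − P* = 13032/17 − 620 = 2492/17.
So consumers capture (3560/17)/356 = 10/17 of each unit of subsidy.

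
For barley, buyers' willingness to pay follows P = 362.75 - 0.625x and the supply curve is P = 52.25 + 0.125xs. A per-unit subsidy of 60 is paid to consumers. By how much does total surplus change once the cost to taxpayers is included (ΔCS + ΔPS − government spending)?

Net change in total surplus = -2400

Pre-subsidy: 362.75 - 0.625x = 52.25 + 0.125x gives x* = 414 and P* = 104.
With the rebate, buyers effectively pay Pb = Ps − 60, where Ps is the price sellers receive.
On the curves, Pb = 362.75 - 0.625x and Ps = 52.25 + 0.125x; the wedge Ps − Pb = 60 gives 52.25 + 0.125x − (362.75 - 0.625x) = 60, so x' = 494.
Then Pb = 362.75 − 0.625·494 = 54 and Ps = 52.25 + 0.125·494 = 114.
ΔCS = ½(414 + 494)(104 − 54) = 22700; ΔPS = ½(414 + 494)(114 − 104) = 4540.
Government spending = 60 × 494 = 29640.
Net change = 22700 + 4540 − 29640 = -2400. The loss equals the DWL triangle ½·60·80.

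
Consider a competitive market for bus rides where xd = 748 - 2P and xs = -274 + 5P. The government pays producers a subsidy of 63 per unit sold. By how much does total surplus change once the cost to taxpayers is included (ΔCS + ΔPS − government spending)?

Net change in total surplus = -2835

Pre-subsidy: 748 - 2P = -274 + 5P gives P* = 146, x* = 456.
With the subsidy, sellers receive Ps = Pb + 63 for each unit, where Pb is the price buyers pay.
Supply in terms of Pb becomes xs = -274 + 5(Pb + 63) = 41 + 5Pb. Setting this equal to demand: 748 - 2Pb = 41 + 5Pb, so Pb = 101.
Sellers receive Ps = 101 + 63 = 164; x' = 748 − 2·101 = 546.
ΔCS = ½(456 + 546)(146 − 101) = 22545; ΔPS = ½(456 + 546)(164 − 146) = 9018.
Government spending = 63 × 546 = 34398.
Net change = 22545 + 9018 − 34398 = -2835. The loss equals the DWL triangle ½·63·90.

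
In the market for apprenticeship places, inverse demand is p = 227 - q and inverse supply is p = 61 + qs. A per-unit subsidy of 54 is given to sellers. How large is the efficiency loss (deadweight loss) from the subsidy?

Pre-subsidy: 227 - q = 61 + q gives q* = 83 and p* = 144.
With the subsidy, sellers receive ps = pb + 54 for each unit, where pb is the price buyers pay.
On the curves, pb = 227 - q and ps = 61 + q; the wedge ps − pb = 54 gives 61 + q − (227 - q) = 54, so q' = 110.
Then pb = 227 − 1·110 = 117 and ps = 61 + 1·110 = 171.
The subsidy expands output by 110 − 83 = 27 past the efficient level; on those units the gap between marginal cost and willingness to pay runs from 0 up to 54.
DWL = ½ × 54 × 27 = 729.

Deadweight loss = 729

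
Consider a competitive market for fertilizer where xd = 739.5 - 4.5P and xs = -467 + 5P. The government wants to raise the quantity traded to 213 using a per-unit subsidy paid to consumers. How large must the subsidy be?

Required subsidy s = 19 per unit

At x = 213, invert demand for the buyer price: Pb = (739.5 − 213)/4.5 = 117; invert supply for the seller price: Ps = (213 − (-467))/5 = 136.
The subsidy must fill the gap: s = Ps − Pb = 136 − 117 = 19.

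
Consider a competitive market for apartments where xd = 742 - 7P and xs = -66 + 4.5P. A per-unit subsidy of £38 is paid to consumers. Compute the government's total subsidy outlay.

Pre-subsidy: 742 - 7P = -66 + 4.5P gives P* = 1616/23, x* = 5754/23.
With the rebate, buyers effectively pay Pb = Ps − 38, where Ps is the price sellers receive.
Demand in terms of Ps becomes xd = 742 − 7(Ps − 38) = 1008 - 7Ps. Setting this equal to supply: 1008 - 7Ps = -66 + 4.5Ps, so Ps = 2148/23.
Buyers pay Pb = 2148/23 − 38 = 1274/23; x' = -66 + 4.5·(2148/23) = 8148/23.
Government outlay = subsidy × quantity = 38 × 8148/23 = 309624/23.

Government cost = 309624/23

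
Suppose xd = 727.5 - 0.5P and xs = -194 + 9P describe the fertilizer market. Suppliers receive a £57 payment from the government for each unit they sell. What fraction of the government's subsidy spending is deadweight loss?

DWL / government spending = 27/1412

Pre-subsidy: 727.5 - 0.5P = -194 + 9P gives P* = 97, x* = 679.
With the subsidy, sellers receive Ps = Pb + 57 for each unit, where Pb is the price buyers pay.
Supply in terms of Pb becomes xs = -194 + 9(Pb + 57) = 319 + 9Pb. Setting this equal to demand: 727.5 - 0.5Pb = 319 + 9Pb, so Pb = 43.
Sellers receive Ps = 43 + 57 = 100; x' = 727.5 − 0.5·43 = 706.
ΔCS = ½(679 + 706)(97 − 43) = 37395; ΔPS = ½(679 + 706)(100 − 97) = 2077.5.
Government spending = 57 × 706 = 40242.
DWL = ½ × 57 × (706 − 679) = 769.5; fraction = 769.5 / 40242 = 27/1412.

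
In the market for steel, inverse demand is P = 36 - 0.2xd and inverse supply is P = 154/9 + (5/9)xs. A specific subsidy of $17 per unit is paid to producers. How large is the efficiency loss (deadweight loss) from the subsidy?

Deadweight loss = $191.25

Pre-subsidy: 36 - 0.2x = 154/9 + (5/9)x gives x* = 25 and P* = 31.
With the subsidy, sellers receive Ps = Pb + 17 for each unit, where Pb is the price buyers pay.
On the curves, Pb = 36 - 0.2x and Ps = 154/9 + (5/9)x; the wedge Ps − Pb = 17 gives 154/9 + (5/9)x − (36 - 0.2x) = 17, so x' = 47.5.
Then Pb = 36 − 0.2·47.5 = 26.5 and Ps = 154/9 + (5/9)·47.5 = 43.5.
The subsidy expands output by 47.5 − 25 = 22.5 past the efficient level; on those units the gap between marginal cost and willingness to pay runs from 0 up to 17.
DWL = ½ × 17 × 22.5 = 191.25.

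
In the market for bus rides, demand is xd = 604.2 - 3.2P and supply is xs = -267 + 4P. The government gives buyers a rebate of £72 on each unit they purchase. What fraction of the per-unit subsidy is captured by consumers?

Pre-subsidy: 604.2 - 3.2P = -267 + 4P gives P* = 121, x* = 217.
With the rebate, buyers effectively pay Pb = Ps − 72, where Ps is the price sellers receive.
Demand in terms of Ps becomes xd = 604.2 − 3.2(Ps − 72) = 834.6 - 3.2Ps. Setting this equal to supply: 834.6 - 3.2Ps = -267 + 4Ps, so Ps = 153.
Buyers pay Pb = 153 − 72 = 81; x' = -267 + 4·153 = 345.
Buyers' price falls by P* − Pb = 121 − 81 = 40; sellers' price rises by Ps − P* = 153 − 121 = 32.
So consumers capture 40/72 = 5/9 of each unit of subsidy.

Consumer share = 5/9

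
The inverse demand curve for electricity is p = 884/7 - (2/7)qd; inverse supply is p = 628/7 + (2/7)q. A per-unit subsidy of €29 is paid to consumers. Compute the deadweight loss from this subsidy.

Pre-subsidy: 884/7 - (2/7)q = 628/7 + (2/7)q gives q* = 64 and p* = 108.
With the rebate, buyers effectively pay pb = ps − 29, where ps is the price sellers receive.
On the curves, pb = 884/7 - (2/7)q and ps = 628/7 + (2/7)q; the wedge ps − pb = 29 gives 628/7 + (2/7)q − (884/7 - (2/7)q) = 29, so q' = 114.75.
Then pb = 884/7 − (2/7)·114.75 = 93.5 and ps = 628/7 + (2/7)·114.75 = 122.5.
The subsidy expands output by 114.75 − 64 = 50.75 past the efficient level; on those units the gap between marginal cost and willingness to pay runs from 0 up to 29.
DWL = ½ × 29 × 50.75 = 735.875.

Deadweight loss = €735.875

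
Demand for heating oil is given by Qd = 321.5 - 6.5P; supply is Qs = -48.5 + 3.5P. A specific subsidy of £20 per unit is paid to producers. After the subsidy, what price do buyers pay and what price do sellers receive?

Pre-subsidy: 321.5 - 6.5P = -48.5 + 3.5P gives P* = 37, Q* = 81.
With the subsidy, sellers receive Ps = Pb + 20 for each unit, where Pb is the price buyers pay.
Supply in terms of Pb becomes Qs = -48.5 + 3.5(Pb + 20) = 21.5 + 3.5Pb. Setting this equal to demand: 321.5 - 6.5Pb = 21.5 + 3.5Pb, so Pb = 30.
Sellers receive Ps = 30 + 20 = 50; Q' = 321.5 − 6.5·30 = 126.5.

Buyers pay £30; sellers receive £50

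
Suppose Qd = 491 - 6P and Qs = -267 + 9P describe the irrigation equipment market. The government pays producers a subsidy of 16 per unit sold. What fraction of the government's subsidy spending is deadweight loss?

DWL / government spending = 48/409

Pre-subsidy: 491 - 6P = -267 + 9P gives P* = 758/15, Q* = 187.8.
With the subsidy, sellers receive Ps = Pb + 16 for each unit, where Pb is the price buyers pay.
Supply in terms of Pb becomes Qs = -267 + 9(Pb + 16) = -123 + 9Pb. Setting this equal to demand: 491 - 6Pb = -123 + 9Pb, so Pb = 614/15.
Sellers receive Ps = 614/15 + 16 = 854/15; Q' = 491 − 6·(614/15) = 245.4.
ΔCS = ½(187.8 + 245.4)(758/15 − 614/15) = 2079.36; ΔPS = ½(187.8 + 245.4)(854/15 − 758/15) = 1386.24.
Government spending = 16 × 245.4 = 3926.4.
DWL = ½ × 16 × (245.4 − 187.8) = 460.8; fraction = 460.8 / 3926.4 = 48/409.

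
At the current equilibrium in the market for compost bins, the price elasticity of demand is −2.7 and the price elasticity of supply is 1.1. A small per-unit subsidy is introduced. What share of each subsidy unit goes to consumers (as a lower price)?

Consumer share = 11/38

For a small subsidy around the equilibrium, the benefit split depends on the relative slopes, which at a point are proportional to the elasticities.
Buyer share = εs/(εs + |εd|) = 1.1/(1.1 + 2.7) = 11/38; seller share = |εd|/(εs + |εd|) = 27/38.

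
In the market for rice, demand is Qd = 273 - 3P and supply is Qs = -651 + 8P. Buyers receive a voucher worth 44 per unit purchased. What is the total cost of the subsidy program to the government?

Pre-subsidy: 273 - 3P = -651 + 8P gives P* = 84, Q* = 21.
With the rebate, buyers effectively pay Pb = Ps − 44, where Ps is the price sellers receive.
Demand in terms of Ps becomes Qd = 273 − 3(Ps − 44) = 405 - 3Ps. Setting this equal to supply: 405 - 3Ps = -651 + 8Ps, so Ps = 96.
Buyers pay Pb = 96 − 44 = 52; Q' = -651 + 8·96 = 117.
Government outlay = subsidy × quantity = 44 × 117 = 5148.

Government cost = 5148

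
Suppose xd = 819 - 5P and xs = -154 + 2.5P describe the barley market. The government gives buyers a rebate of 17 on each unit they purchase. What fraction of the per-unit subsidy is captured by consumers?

Consumer share = 1/3

Pre-subsidy: 819 - 5P = -154 + 2.5P gives P* = 1946/15, x* = 511/3.
With the rebate, buyers effectively pay Pb = Ps − 17, where Ps is the price sellers receive.
Demand in terms of Ps becomes xd = 819 − 5(Ps − 17) = 904 - 5Ps. Setting this equal to supply: 904 - 5Ps = -154 + 2.5Ps, so Ps = 2116/15.
Buyers pay Pb = 2116/15 − 17 = 1861/15; x' = -154 + 2.5·(2116/15) = 596/3.
Buyers' price falls by P* − Pb = 1946/15 − 1861/15 = 17/3; sellers' price rises by Ps − P* = 2116/15 − 1946/15 = 34/3.
So consumers capture (17/3)/17 = 1/3 of each unit of subsidy.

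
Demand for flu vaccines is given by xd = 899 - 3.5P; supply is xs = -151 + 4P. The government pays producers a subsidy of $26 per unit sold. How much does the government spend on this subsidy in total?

Government cost = 178438/15

Pre-subsidy: 899 - 3.5P = -151 + 4P gives P* = 140, x* = 409.
With the subsidy, sellers receive Ps = Pb + 26 for each unit, where Pb is the price buyers pay.
Supply in terms of Pb becomes xs = -151 + 4(Pb + 26) = -47 + 4Pb. Setting this equal to demand: 899 - 3.5Pb = -47 + 4Pb, so Pb = 1892/15.
Sellers receive Ps = 1892/15 + 26 = 2282/15; x' = 899 − 3.5·(1892/15) = 6863/15.
Government outlay = subsidy × quantity = 26 × 6863/15 = 178438/15.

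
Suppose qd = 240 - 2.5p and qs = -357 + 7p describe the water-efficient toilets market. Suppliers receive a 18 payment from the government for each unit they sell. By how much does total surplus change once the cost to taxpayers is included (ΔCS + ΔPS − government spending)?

Net change in total surplus = -5670/19

Pre-subsidy: 240 - 2.5p = -357 + 7p gives p* = 1194/19, q* = 1575/19.
With the subsidy, sellers receive ps = pb + 18 for each unit, where pb is the price buyers pay.
Supply in terms of pb becomes qs = -357 + 7(pb + 18) = -231 + 7pb. Setting this equal to demand: 240 - 2.5pb = -231 + 7pb, so pb = 942/19.
Sellers receive ps = 942/19 + 18 = 1284/19; q' = 240 − 2.5·(942/19) = 2205/19.
ΔCS = ½(1575/19 + 2205/19)(1194/19 − 942/19) = 476280/361; ΔPS = ½(1575/19 + 2205/19)(1284/19 − 1194/19) = 170100/361.
Government spending = 18 × 2205/19 = 39690/19.
Net change = 476280/361 + 170100/361 − 39690/19 = -5670/19. The loss equals the DWL triangle ½·18·630/19.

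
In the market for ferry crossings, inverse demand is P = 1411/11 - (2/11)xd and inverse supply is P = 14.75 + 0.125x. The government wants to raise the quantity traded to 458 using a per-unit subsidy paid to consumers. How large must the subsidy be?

Required subsidy s = 27 per unit

At x = 458, from the demand curve buyers pay Pb = 1411/11 − (2/11)·458 = 45; from the supply curve sellers need Ps = 14.75 + 0.125·458 = 72.
The subsidy must fill the gap: s = Ps − Pb = 72 − 45 = 27.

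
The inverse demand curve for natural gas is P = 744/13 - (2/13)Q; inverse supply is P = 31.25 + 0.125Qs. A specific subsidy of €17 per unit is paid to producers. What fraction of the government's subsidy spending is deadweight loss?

Pre-subsidy: 744/13 - (2/13)Q = 31.25 + 0.125Q gives Q* = 2702/29 and P* = 1244/29.
With the subsidy, sellers receive Ps = Pb + 17 for each unit, where Pb is the price buyers pay.
On the curves, Pb = 744/13 - (2/13)Q and Ps = 31.25 + 0.125Q; the wedge Ps − Pb = 17 gives 31.25 + 0.125Q − (744/13 - (2/13)Q) = 17, so Q' = 4470/29.
Then Pb = 744/13 − (2/13)·(4470/29) = 972/29 and Ps = 31.25 + 0.125·(4470/29) = 1465/29.
ΔCS = ½(2702/29 + 4470/29)(1244/29 − 972/29) = 975392/841; ΔPS = ½(2702/29 + 4470/29)(1465/29 − 1244/29) = 792506/841.
Government spending = 17 × 4470/29 = 75990/29.
DWL = ½ × 17 × (4470/29 − 2702/29) = 15028/29; fraction = (15028/29) / (75990/29) = 442/2235.

DWL / government spending = 442/2235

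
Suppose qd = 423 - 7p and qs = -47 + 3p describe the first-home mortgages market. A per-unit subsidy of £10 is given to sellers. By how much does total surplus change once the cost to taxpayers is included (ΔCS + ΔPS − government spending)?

Net change in total surplus = -£105

Pre-subsidy: 423 - 7p = -47 + 3p gives p* = 47, q* = 94.
With the subsidy, sellers receive ps = pb + 10 for each unit, where pb is the price buyers pay.
Supply in terms of pb becomes qs = -47 + 3(pb + 10) = -17 + 3pb. Setting this equal to demand: 423 - 7pb = -17 + 3pb, so pb = 44.
Sellers receive ps = 44 + 10 = 54; q' = 423 − 7·44 = 115.
ΔCS = ½(94 + 115)(47 − 44) = 313.5; ΔPS = ½(94 + 115)(54 − 47) = 731.5.
Government spending = 10 × 115 = 1150.
Net change = 313.5 + 731.5 − 1150 = -105. The loss equals the DWL triangle ½·10·21.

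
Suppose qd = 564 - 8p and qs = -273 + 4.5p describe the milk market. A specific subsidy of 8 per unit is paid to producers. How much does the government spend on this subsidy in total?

Pre-subsidy: 564 - 8p = -273 + 4.5p gives p* = 66.96, q* = 28.32.
With the subsidy, sellers receive ps = pb + 8 for each unit, where pb is the price buyers pay.
Supply in terms of pb becomes qs = -273 + 4.5(pb + 8) = -237 + 4.5pb. Setting this equal to demand: 564 - 8pb = -237 + 4.5pb, so pb = 64.08.
Sellers receive ps = 64.08 + 8 = 72.08; q' = 564 − 8·64.08 = 51.36.
Government outlay = subsidy × quantity = 8 × 51.36 = 410.88.

Government cost = 410.88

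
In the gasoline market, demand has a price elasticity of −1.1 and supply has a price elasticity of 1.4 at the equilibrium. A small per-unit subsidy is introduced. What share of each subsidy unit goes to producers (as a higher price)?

For a small subsidy around the equilibrium, the benefit split depends on the relative slopes, which at a point are proportional to the elasticities.
Buyer share = εs/(εs + |εd|) = 1.4/(1.4 + 1.1) = 0.56; seller share = |εd|/(εs + |εd|) = 0.44.
So producers capture 0.44 of the subsidy.

Producer share = 0.44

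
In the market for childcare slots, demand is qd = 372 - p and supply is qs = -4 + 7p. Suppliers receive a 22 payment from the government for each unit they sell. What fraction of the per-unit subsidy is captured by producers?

Producer share = 0.125

Pre-subsidy: 372 - p = -4 + 7p gives p* = 47, q* = 325.
With the subsidy, sellers receive ps = pb + 22 for each unit, where pb is the price buyers pay.
Supply in terms of pb becomes qs = -4 + 7(pb + 22) = 150 + 7pb. Setting this equal to demand: 372 - pb = 150 + 7pb, so pb = 27.75.
Sellers receive ps = 27.75 + 22 = 49.75; q' = 372 − 1·27.75 = 344.25.
Buyers' price falls by p* − pb = 47 − 27.75 = 19.25; sellers' price rises by ps − p* = 49.75 − 47 = 2.75.
So producers capture 2.75/22 = 0.125 of each unit of subsidy.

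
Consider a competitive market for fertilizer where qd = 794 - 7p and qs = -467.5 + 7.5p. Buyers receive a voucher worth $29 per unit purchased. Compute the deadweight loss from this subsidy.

Pre-subsidy: 794 - 7p = -467.5 + 7.5p gives p* = 87, q* = 185.
With the rebate, buyers effectively pay pb = ps − 29, where ps is the price sellers receive.
Demand in terms of ps becomes qd = 794 − 7(ps − 29) = 997 - 7ps. Setting this equal to supply: 997 - 7ps = -467.5 + 7.5ps, so ps = 101.
Buyers pay pb = 101 − 29 = 72; q' = -467.5 + 7.5·101 = 290.
The subsidy expands output by 290 − 185 = 105 past the efficient level; on those units the gap between marginal cost and willingness to pay runs from 0 up to 29.
DWL = ½ × 29 × 105 = 1522.5.

Deadweight loss = $1522.5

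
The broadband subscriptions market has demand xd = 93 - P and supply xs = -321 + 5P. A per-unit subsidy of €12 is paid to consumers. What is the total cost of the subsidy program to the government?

Government cost = €408

Pre-subsidy: 93 - P = -321 + 5P gives P* = 69, x* = 24.
With the rebate, buyers effectively pay Pb = Ps − 12, where Ps is the price sellers receive.
Demand in terms of Ps becomes xd = 93 − 1(Ps − 12) = 105 - Ps. Setting this equal to supply: 105 - Ps = -321 + 5Ps, so Ps = 71.
Buyers pay Pb = 71 − 12 = 59; x' = -321 + 5·71 = 34.
Government outlay = subsidy × quantity = 12 × 34 = 408.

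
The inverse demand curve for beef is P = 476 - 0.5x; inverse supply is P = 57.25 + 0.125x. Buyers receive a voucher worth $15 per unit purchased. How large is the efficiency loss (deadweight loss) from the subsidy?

Pre-subsidy: 476 - 0.5x = 57.25 + 0.125x gives x* = 670 and P* = 141.
With the rebate, buyers effectively pay Pb = Ps − 15, where Ps is the price sellers receive.
On the curves, Pb = 476 - 0.5x and Ps = 57.25 + 0.125x; the wedge Ps − Pb = 15 gives 57.25 + 0.125x − (476 - 0.5x) = 15, so x' = 694.
Then Pb = 476 − 0.5·694 = 129 and Ps = 57.25 + 0.125·694 = 144.
The subsidy expands output by 694 − 670 = 24 past the efficient level; on those units the gap between marginal cost and willingness to pay runs from 0 up to 15.
DWL = ½ × 15 × 24 = 180.

Deadweight loss = $180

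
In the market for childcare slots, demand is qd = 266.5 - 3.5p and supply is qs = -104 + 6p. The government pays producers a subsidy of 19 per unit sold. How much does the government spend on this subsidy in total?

Government cost = 3268

Pre-subsidy: 266.5 - 3.5p = -104 + 6p gives p* = 39, q* = 130.
With the subsidy, sellers receive ps = pb + 19 for each unit, where pb is the price buyers pay.
Supply in terms of pb becomes qs = -104 + 6(pb + 19) = 10 + 6pb. Setting this equal to demand: 266.5 - 3.5pb = 10 + 6pb, so pb = 27.
Sellers receive ps = 27 + 19 = 46; q' = 266.5 − 3.5·27 = 172.
Government outlay = subsidy × quantity = 19 × 172 = 3268.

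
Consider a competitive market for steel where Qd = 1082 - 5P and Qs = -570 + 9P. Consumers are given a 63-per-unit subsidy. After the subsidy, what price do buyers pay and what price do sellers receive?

Buyers pay 77.5; sellers receive 140.5

Pre-subsidy: 1082 - 5P = -570 + 9P gives P* = 118, Q* = 492.
With the rebate, buyers effectively pay Pb = Ps − 63, where Ps is the price sellers receive.
Demand in terms of Ps becomes Qd = 1082 − 5(Ps − 63) = 1397 - 5Ps. Setting this equal to supply: 1397 - 5Ps = -570 + 9Ps, so Ps = 140.5.
Buyers pay Pb = 140.5 − 63 = 77.5; Q' = -570 + 9·140.5 = 694.5.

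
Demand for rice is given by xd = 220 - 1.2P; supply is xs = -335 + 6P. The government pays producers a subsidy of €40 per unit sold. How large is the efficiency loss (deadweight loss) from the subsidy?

Deadweight loss = €800

Pre-subsidy: 220 - 1.2P = -335 + 6P gives P* = 925/12, x* = 127.5.
With the subsidy, sellers receive Ps = Pb + 40 for each unit, where Pb is the price buyers pay.
Supply in terms of Pb becomes xs = -335 + 6(Pb + 40) = -95 + 6Pb. Setting this equal to demand: 220 - 1.2Pb = -95 + 6Pb, so Pb = 43.75.
Sellers receive Ps = 43.75 + 40 = 83.75; x' = 220 − 1.2·43.75 = 167.5.
The subsidy expands output by 167.5 − 127.5 = 40 past the efficient level; on those units the gap between marginal cost and willingness to pay runs from 0 up to 40.
DWL = ½ × 40 × 40 = 800.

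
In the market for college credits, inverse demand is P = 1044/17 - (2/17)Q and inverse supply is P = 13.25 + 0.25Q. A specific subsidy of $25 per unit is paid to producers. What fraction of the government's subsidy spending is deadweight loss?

Pre-subsidy: 1044/17 - (2/17)Q = 13.25 + 0.25Q gives Q* = 131 and P* = 46.
With the subsidy, sellers receive Ps = Pb + 25 for each unit, where Pb is the price buyers pay.
On the curves, Pb = 1044/17 - (2/17)Q and Ps = 13.25 + 0.25Q; the wedge Ps − Pb = 25 gives 13.25 + 0.25Q − (1044/17 - (2/17)Q) = 25, so Q' = 199.
Then Pb = 1044/17 − (2/17)·199 = 38 and Ps = 13.25 + 0.25·199 = 63.
ΔCS = ½(131 + 199)(46 − 38) = 1320; ΔPS = ½(131 + 199)(63 − 46) = 2805.
Government spending = 25 × 199 = 4975.
DWL = ½ × 25 × (199 − 131) = 850; fraction = 850 / 4975 = 34/199.

DWL / government spending = 34/199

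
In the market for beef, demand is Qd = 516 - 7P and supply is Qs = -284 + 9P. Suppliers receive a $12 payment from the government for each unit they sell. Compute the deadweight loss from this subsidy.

Pre-subsidy: 516 - 7P = -284 + 9P gives P* = 50, Q* = 166.
With the subsidy, sellers receive Ps = Pb + 12 for each unit, where Pb is the price buyers pay.
Supply in terms of Pb becomes Qs = -284 + 9(Pb + 12) = -176 + 9Pb. Setting this equal to demand: 516 - 7Pb = -176 + 9Pb, so Pb = 43.25.
Sellers receive Ps = 43.25 + 12 = 55.25; Q' = 516 − 7·43.25 = 213.25.
The subsidy expands output by 213.25 − 166 = 47.25 past the efficient level; on those units the gap between marginal cost and willingness to pay runs from 0 up to 12.
DWL = ½ × 12 × 47.25 = 283.5.

Deadweight loss = $283.5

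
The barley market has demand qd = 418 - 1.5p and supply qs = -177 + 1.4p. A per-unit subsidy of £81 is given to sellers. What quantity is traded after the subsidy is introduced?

Pre-subsidy: 418 - 1.5p = -177 + 1.4p gives p* = 5950/29, q* = 3197/29.
With the subsidy, sellers receive ps = pb + 81 for each unit, where pb is the price buyers pay.
Supply in terms of pb becomes qs = -177 + 1.4(pb + 81) = -63.6 + 1.4pb. Setting this equal to demand: 418 - 1.5pb = -63.6 + 1.4pb, so pb = 4816/29.
Sellers receive ps = 4816/29 + 81 = 7165/29; q' = 418 − 1.5·(4816/29) = 4898/29.

q' = 4898/29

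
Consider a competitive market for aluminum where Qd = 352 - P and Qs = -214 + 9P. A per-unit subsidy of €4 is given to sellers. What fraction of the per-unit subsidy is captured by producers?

Pre-subsidy: 352 - P = -214 + 9P gives P* = 56.6, Q* = 295.4.
With the subsidy, sellers receive Ps = Pb + 4 for each unit, where Pb is the price buyers pay.
Supply in terms of Pb becomes Qs = -214 + 9(Pb + 4) = -178 + 9Pb. Setting this equal to demand: 352 - Pb = -178 + 9Pb, so Pb = 53.
Sellers receive Ps = 53 + 4 = 57; Q' = 352 − 1·53 = 299.
Buyers' price falls by P* − Pb = 56.6 − 53 = 3.6; sellers' price rises by Ps − P* = 57 − 56.6 = 0.4.
So producers capture 0.4/4 = 0.1 of each unit of subsidy.

Producer share = 0.1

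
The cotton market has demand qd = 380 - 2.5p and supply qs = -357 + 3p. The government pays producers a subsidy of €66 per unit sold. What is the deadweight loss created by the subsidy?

Deadweight loss = €2970

Pre-subsidy: 380 - 2.5p = -357 + 3p gives p* = 134, q* = 45.
With the subsidy, sellers receive ps = pb + 66 for each unit, where pb is the price buyers pay.
Supply in terms of pb becomes qs = -357 + 3(pb + 66) = -159 + 3pb. Setting this equal to demand: 380 - 2.5pb = -159 + 3pb, so pb = 98.
Sellers receive ps = 98 + 66 = 164; q' = 380 − 2.5·98 = 135.
The subsidy expands output by 135 − 45 = 90 past the efficient level; on those units the gap between marginal cost and willingness to pay runs from 0 up to 66.
DWL = ½ × 66 × 90 = 2970.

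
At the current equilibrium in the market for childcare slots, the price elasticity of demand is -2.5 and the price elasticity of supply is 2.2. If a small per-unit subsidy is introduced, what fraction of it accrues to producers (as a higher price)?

For a small subsidy around the equilibrium, the benefit split depends on the relative slopes, which at a point are proportional to the elasticities.
Buyer share = εs/(εs + |εd|) = 2.2/(2.2 + 2.5) = 22/47; seller share = |εd|/(εs + |εd|) = 25/47.
So producers capture 25/47 of the subsidy.

Producer share = 25/47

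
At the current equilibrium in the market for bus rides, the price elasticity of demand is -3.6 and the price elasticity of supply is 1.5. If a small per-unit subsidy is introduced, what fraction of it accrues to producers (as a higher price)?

For a small subsidy around the equilibrium, the benefit split depends on the relative slopes, which at a point are proportional to the elasticities.
Buyer share = εs/(εs + |εd|) = 1.5/(1.5 + 3.6) = 5/17; seller share = |εd|/(εs + |εd|) = 12/17.
So producers capture 12/17 of the subsidy.

Producer share = 12/17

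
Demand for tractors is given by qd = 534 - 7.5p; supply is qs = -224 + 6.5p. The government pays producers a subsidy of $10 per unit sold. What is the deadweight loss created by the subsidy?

Deadweight loss = 4875/28

Pre-subsidy: 534 - 7.5p = -224 + 6.5p gives p* = 379/7, q* = 1791/14.
With the subsidy, sellers receive ps = pb + 10 for each unit, where pb is the price buyers pay.
Supply in terms of pb becomes qs = -224 + 6.5(pb + 10) = -159 + 6.5pb. Setting this equal to demand: 534 - 7.5pb = -159 + 6.5pb, so pb = 49.5.
Sellers receive ps = 49.5 + 10 = 59.5; q' = 534 − 7.5·49.5 = 162.75.
The subsidy expands output by 162.75 − 1791/14 = 975/28 past the efficient level; on those units the gap between marginal cost and willingness to pay runs from 0 up to 10.
DWL = ½ × 10 × 975/28 = 4875/28.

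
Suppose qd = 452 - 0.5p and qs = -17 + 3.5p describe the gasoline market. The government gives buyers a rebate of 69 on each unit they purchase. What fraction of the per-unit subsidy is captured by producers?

Pre-subsidy: 452 - 0.5p = -17 + 3.5p gives p* = 117.25, q* = 393.375.
With the rebate, buyers effectively pay pb = ps − 69, where ps is the price sellers receive.
Demand in terms of ps becomes qd = 452 − 0.5(ps − 69) = 486.5 - 0.5ps. Setting this equal to supply: 486.5 - 0.5ps = -17 + 3.5ps, so ps = 125.875.
Buyers pay pb = 125.875 − 69 = 56.875; q' = -17 + 3.5·125.875 = 423.5625.
Buyers' price falls by p* − pb = 117.25 − 56.875 = 60.375; sellers' price rises by ps − p* = 125.875 − 117.25 = 8.625.
So producers capture 8.625/69 = 0.125 of each unit of subsidy.

Producer share = 0.125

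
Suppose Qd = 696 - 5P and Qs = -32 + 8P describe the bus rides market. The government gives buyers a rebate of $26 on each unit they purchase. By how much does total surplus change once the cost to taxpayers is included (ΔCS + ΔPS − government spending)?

Net change in total surplus = -$1040

Pre-subsidy: 696 - 5P = -32 + 8P gives P* = 56, Q* = 416.
With the rebate, buyers effectively pay Pb = Ps − 26, where Ps is the price sellers receive.
Demand in terms of Ps becomes Qd = 696 − 5(Ps − 26) = 826 - 5Ps. Setting this equal to supply: 826 - 5Ps = -32 + 8Ps, so Ps = 66.
Buyers pay Pb = 66 − 26 = 40; Q' = -32 + 8·66 = 496.
ΔCS = ½(416 + 496)(56 − 40) = 7296; ΔPS = ½(416 + 496)(66 − 56) = 4560.
Government spending = 26 × 496 = 12896.
Net change = 7296 + 4560 − 12896 = -1040. The loss equals the DWL triangle ½·26·80.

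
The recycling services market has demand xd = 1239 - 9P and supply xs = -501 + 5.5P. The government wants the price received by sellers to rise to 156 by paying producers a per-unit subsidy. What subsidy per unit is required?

Required subsidy s = 58 per unit

At a seller price of 156, quantity supplied is -501 + 5.5·156 = 357.
Buyers absorb 357 only when they pay Pb with 1239 − 9·Pb = 357, i.e. Pb = 98.
s = Ps − Pb = 156 − 98 = 58.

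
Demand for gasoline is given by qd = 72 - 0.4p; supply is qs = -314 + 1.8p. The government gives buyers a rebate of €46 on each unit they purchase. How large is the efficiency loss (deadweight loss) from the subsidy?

Deadweight loss = 19044/55

Pre-subsidy: 72 - 0.4p = -314 + 1.8p gives p* = 1930/11, q* = 20/11.
With the rebate, buyers effectively pay pb = ps − 46, where ps is the price sellers receive.
Demand in terms of ps becomes qd = 72 − 0.4(ps − 46) = 90.4 - 0.4ps. Setting this equal to supply: 90.4 - 0.4ps = -314 + 1.8ps, so ps = 2022/11.
Buyers pay pb = 2022/11 − 46 = 1516/11; q' = -314 + 1.8·(2022/11) = 928/55.
The subsidy expands output by 928/55 − 20/11 = 828/55 past the efficient level; on those units the gap between marginal cost and willingness to pay runs from 0 up to 46.
DWL = ½ × 46 × 828/55 = 19044/55.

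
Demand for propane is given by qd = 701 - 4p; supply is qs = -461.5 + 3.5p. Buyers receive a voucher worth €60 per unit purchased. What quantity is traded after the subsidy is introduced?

q' = 193

Pre-subsidy: 701 - 4p = -461.5 + 3.5p gives p* = 155, q* = 81.
With the rebate, buyers effectively pay pb = ps − 60, where ps is the price sellers receive.
Demand in terms of ps becomes qd = 701 − 4(ps − 60) = 941 - 4ps. Setting this equal to supply: 941 - 4ps = -461.5 + 3.5ps, so ps = 187.
Buyers pay pb = 187 − 60 = 127; q' = -461.5 + 3.5·187 = 193.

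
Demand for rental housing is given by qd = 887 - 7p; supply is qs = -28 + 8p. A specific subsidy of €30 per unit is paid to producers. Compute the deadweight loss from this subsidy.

Pre-subsidy: 887 - 7p = -28 + 8p gives p* = 61, q* = 460.
With the subsidy, sellers receive ps = pb + 30 for each unit, where pb is the price buyers pay.
Supply in terms of pb becomes qs = -28 + 8(pb + 30) = 212 + 8pb. Setting this equal to demand: 887 - 7pb = 212 + 8pb, so pb = 45.
Sellers receive ps = 45 + 30 = 75; q' = 887 − 7·45 = 572.
The subsidy expands output by 572 − 460 = 112 past the efficient level; on those units the gap between marginal cost and willingness to pay runs from 0 up to 30.
DWL = ½ × 30 × 112 = 1680.

Deadweight loss = €1680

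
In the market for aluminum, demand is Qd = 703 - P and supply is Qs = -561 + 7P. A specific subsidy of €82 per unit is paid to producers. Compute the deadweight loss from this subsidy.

Deadweight loss = €2941.75

Pre-subsidy: 703 - P = -561 + 7P gives P* = 158, Q* = 545.
With the subsidy, sellers receive Ps = Pb + 82 for each unit, where Pb is the price buyers pay.
Supply in terms of Pb becomes Qs = -561 + 7(Pb + 82) = 13 + 7Pb. Setting this equal to demand: 703 - Pb = 13 + 7Pb, so Pb = 86.25.
Sellers receive Ps = 86.25 + 82 = 168.25; Q' = 703 − 1·86.25 = 616.75.
The subsidy expands output by 616.75 − 545 = 71.75 past the efficient level; on those units the gap between marginal cost and willingness to pay runs from 0 up to 82.
DWL = ½ × 82 × 71.75 = 2941.75.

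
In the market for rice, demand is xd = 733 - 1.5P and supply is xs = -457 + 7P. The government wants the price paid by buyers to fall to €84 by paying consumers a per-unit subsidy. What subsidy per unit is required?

At a buyer price of 84, quantity demanded is 733 − 1.5·84 = 607.
Sellers supply 607 only when they receive Ps with -457 + 7·Ps = 607, i.e. Ps = 152.
s = Ps − Pb = 152 − 84 = 68.

Required subsidy s = €68 per unit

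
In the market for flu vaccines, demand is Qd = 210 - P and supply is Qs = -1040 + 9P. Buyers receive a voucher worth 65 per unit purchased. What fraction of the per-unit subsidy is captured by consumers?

Consumer share = 0.9

Pre-subsidy: 210 - P = -1040 + 9P gives P* = 125, Q* = 85.
With the rebate, buyers effectively pay Pb = Ps − 65, where Ps is the price sellers receive.
Demand in terms of Ps becomes Qd = 210 − 1(Ps − 65) = 275 - Ps. Setting this equal to supply: 275 - Ps = -1040 + 9Ps, so Ps = 131.5.
Buyers pay Pb = 131.5 − 65 = 66.5; Q' = -1040 + 9·131.5 = 143.5.
Buyers' price falls by P* − Pb = 125 − 66.5 = 58.5; sellers' price rises by Ps − P* = 131.5 − 125 = 6.5.
So consumers capture 58.5/65 = 0.9 of each unit of subsidy.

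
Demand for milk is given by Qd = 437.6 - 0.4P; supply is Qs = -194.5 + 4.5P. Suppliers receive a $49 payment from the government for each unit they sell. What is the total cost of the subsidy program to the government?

Government cost = $19796

Pre-subsidy: 437.6 - 0.4P = -194.5 + 4.5P gives P* = 129, Q* = 386.
With the subsidy, sellers receive Ps = Pb + 49 for each unit, where Pb is the price buyers pay.
Supply in terms of Pb becomes Qs = -194.5 + 4.5(Pb + 49) = 26 + 4.5Pb. Setting this equal to demand: 437.6 - 0.4Pb = 26 + 4.5Pb, so Pb = 84.
Sellers receive Ps = 84 + 49 = 133; Q' = 437.6 − 0.4·84 = 404.
Government outlay = subsidy × quantity = 49 × 404 = 19796.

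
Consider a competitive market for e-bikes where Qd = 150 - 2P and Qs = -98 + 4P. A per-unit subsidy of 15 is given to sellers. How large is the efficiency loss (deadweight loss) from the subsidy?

Pre-subsidy: 150 - 2P = -98 + 4P gives P* = 124/3, Q* = 202/3.
With the subsidy, sellers receive Ps = Pb + 15 for each unit, where Pb is the price buyers pay.
Supply in terms of Pb becomes Qs = -98 + 4(Pb + 15) = -38 + 4Pb. Setting this equal to demand: 150 - 2Pb = -38 + 4Pb, so Pb = 94/3.
Sellers receive Ps = 94/3 + 15 = 139/3; Q' = 150 − 2·(94/3) = 262/3.
The subsidy expands output by 262/3 − 202/3 = 20 past the efficient level; on those units the gap between marginal cost and willingness to pay runs from 0 up to 15.
DWL = ½ × 15 × 20 = 150.

Deadweight loss = 150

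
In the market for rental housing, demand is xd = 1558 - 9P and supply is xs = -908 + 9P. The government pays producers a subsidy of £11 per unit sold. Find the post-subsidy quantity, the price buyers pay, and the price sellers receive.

Pre-subsidy: 1558 - 9P = -908 + 9P gives P* = 137, x* = 325.
With the subsidy, sellers receive Ps = Pb + 11 for each unit, where Pb is the price buyers pay.
Supply in terms of Pb becomes xs = -908 + 9(Pb + 11) = -809 + 9Pb. Setting this equal to demand: 1558 - 9Pb = -809 + 9Pb, so Pb = 131.5.
Sellers receive Ps = 131.5 + 11 = 142.5; x' = 1558 − 9·131.5 = 374.5.

x' = 374.5; buyers pay £131.5; sellers receive £142.5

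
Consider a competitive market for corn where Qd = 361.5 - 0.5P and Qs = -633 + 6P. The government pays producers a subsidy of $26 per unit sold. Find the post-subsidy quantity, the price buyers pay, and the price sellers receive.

Pre-subsidy: 361.5 - 0.5P = -633 + 6P gives P* = 153, Q* = 285.
With the subsidy, sellers receive Ps = Pb + 26 for each unit, where Pb is the price buyers pay.
Supply in terms of Pb becomes Qs = -633 + 6(Pb + 26) = -477 + 6Pb. Setting this equal to demand: 361.5 - 0.5Pb = -477 + 6Pb, so Pb = 129.
Sellers receive Ps = 129 + 26 = 155; Q' = 361.5 − 0.5·129 = 297.

Q' = 297; buyers pay $129; sellers receive $155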